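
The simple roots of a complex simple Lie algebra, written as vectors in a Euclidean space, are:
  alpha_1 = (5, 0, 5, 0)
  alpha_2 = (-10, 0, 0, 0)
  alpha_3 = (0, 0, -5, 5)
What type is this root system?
C_3

Compute the Cartan integers a_ij = 2(alpha_i, alpha_j)/(alpha_j, alpha_j); the resulting 3x3 Cartan matrix is
[[2, -1, -1], [-2, 2, 0], [-1, 0, 2]].
The roots have two lengths (squared-length ratio 2:1); the short ones are alpha_{1,3}. The associated Dynkin diagram is a chain of 3 nodes with a double edge at one end; the terminal node there is the unique long simple root (C_3), so the type is C_3 (the algebra sp(6)).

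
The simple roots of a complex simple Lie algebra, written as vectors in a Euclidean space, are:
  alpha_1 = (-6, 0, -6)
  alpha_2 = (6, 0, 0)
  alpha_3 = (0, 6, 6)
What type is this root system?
Compute the Cartan integers a_ij = 2(alpha_i, alpha_j)/(alpha_j, alpha_j); the resulting 3x3 Cartan matrix is
[[2, -2, -1], [-1, 2, 0], [-1, 0, 2]].
The roots have two lengths (squared-length ratio 2:1); the short ones are alpha_{2}. The associated Dynkin diagram is a chain of 3 nodes with a double edge at one end; the terminal node there is the unique short simple root (B_3), so the type is B_3 (the algebra so(7)).

B_3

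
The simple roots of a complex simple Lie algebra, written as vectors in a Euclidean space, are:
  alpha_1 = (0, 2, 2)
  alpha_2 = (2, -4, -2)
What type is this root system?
G2

Compute the Cartan integers a_ij = 2(alpha_i, alpha_j)/(alpha_j, alpha_j); the resulting 2x2 Cartan matrix is
[[2, -1], [-3, 2]].
The roots have two lengths (squared-length ratio 3:1); the short ones are alpha_{1}. The associated Dynkin diagram is two nodes joined by a triple edge (G_2), so the type is G_2.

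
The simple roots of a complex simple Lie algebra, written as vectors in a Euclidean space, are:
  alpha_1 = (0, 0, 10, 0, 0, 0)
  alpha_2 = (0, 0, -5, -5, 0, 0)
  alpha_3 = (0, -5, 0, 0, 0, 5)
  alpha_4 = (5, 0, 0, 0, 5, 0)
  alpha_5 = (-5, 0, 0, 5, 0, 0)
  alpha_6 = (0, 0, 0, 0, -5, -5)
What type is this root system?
Compute the Cartan integers a_ij = 2(alpha_i, alpha_j)/(alpha_j, alpha_j); the resulting 6x6 Cartan matrix is
[[2, -2, 0, 0, 0, 0], [-1, 2, 0, 0, -1, 0], [0, 0, 2, 0, 0, -1], [0, 0, 0, 2, -1, -1], [0, -1, 0, -1, 2, 0], [0, 0, -1, -1, 0, 2]].
The roots have two lengths (squared-length ratio 2:1); the short ones are alpha_{2,3,4,5,6}. The associated Dynkin diagram is a chain of 6 nodes with a double edge at one end; the terminal node there is the unique long simple root (C_6), so the type is C_6 (the algebra sp(12)).

C6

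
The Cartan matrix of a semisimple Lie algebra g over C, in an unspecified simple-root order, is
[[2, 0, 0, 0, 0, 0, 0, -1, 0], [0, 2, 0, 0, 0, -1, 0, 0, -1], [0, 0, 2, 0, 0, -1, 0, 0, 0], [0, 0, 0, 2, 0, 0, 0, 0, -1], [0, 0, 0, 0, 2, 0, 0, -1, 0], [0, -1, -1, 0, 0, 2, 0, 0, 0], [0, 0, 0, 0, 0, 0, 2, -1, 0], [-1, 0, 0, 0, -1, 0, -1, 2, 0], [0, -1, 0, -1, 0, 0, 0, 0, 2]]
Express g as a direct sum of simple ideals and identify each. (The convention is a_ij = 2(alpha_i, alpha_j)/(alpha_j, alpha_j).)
type A_5 + type D_4

The diagram associated to this matrix has two connected components: the simple roots {alpha_2, alpha_3, alpha_4, alpha_6, alpha_9} form a chain of 5 nodes with single edges (A_5), and {alpha_1, alpha_5, alpha_7, alpha_8} form a chain of 2 nodes with a fork of two nodes at one end (D_4). A semisimple Lie algebra decomposes uniquely as the direct sum of simple ideals, one per connected component of its Dynkin diagram, so g ≅ A_5 ⊕ D_4 (dimension 35 + 28 = 63).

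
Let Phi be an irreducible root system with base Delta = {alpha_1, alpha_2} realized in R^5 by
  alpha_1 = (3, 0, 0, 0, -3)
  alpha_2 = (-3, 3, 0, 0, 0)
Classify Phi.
A2

Compute the Cartan integers a_ij = 2(alpha_i, alpha_j)/(alpha_j, alpha_j); the resulting 2x2 Cartan matrix is
[[2, -1], [-1, 2]].
All simple roots have the same length, so the diagram is simply laced. The associated Dynkin diagram is a chain of 2 nodes with single edges (A_2), so the type is A_2 (the algebra sl(3)).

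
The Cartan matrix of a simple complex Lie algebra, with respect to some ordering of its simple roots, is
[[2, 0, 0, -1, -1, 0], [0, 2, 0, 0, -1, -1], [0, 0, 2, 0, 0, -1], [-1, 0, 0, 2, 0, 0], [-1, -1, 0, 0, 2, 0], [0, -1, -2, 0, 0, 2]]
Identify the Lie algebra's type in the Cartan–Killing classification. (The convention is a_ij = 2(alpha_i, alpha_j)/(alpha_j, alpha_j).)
B6

The matrix has rank 6 with 2's on the diagonal. Reading the off-diagonal entries as Dynkin edges (a single edge where a_ij = a_ji = -1; a double or triple edge where a_ij * a_ji = 2 or 3), the diagram is a chain of 6 nodes with a double edge at one end; the terminal node there is the unique short simple root (B_6). One simple-root ordering that puts it in standard form is (alpha_4, alpha_1, alpha_5, alpha_2, alpha_6, alpha_3). So the algebra is type B_6, i.e. so(13).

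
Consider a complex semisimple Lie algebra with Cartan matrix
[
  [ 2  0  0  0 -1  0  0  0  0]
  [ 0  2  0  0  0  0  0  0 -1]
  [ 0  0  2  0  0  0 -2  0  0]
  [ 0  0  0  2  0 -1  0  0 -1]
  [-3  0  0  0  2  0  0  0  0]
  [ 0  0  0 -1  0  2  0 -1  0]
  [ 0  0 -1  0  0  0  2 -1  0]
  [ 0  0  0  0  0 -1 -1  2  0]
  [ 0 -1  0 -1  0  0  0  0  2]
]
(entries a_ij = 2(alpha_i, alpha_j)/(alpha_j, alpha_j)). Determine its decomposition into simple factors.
type C_7 ⊕ type G_2

The diagram associated to this matrix has two connected components: the simple roots {alpha_2, alpha_3, alpha_4, alpha_6, alpha_7, alpha_8, alpha_9} form a chain of 7 nodes with a double edge at one end; the terminal node there is the unique long simple root (C_7), and {alpha_1, alpha_5} form two nodes joined by a triple edge (G_2). A semisimple Lie algebra decomposes uniquely as the direct sum of simple ideals, one per connected component of its Dynkin diagram, so g ≅ C_7 ⊕ G_2 (dimension 105 + 14 = 119).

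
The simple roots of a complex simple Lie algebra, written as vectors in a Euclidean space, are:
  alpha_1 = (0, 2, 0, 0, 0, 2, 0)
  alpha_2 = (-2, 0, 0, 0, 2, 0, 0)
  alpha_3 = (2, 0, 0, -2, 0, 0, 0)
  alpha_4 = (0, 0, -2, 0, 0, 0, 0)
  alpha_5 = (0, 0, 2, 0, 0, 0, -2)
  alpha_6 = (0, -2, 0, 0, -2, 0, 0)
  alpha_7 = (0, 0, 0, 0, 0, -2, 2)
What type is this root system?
Compute the Cartan integers a_ij = 2(alpha_i, alpha_j)/(alpha_j, alpha_j); the resulting 7x7 Cartan matrix is
[[2, 0, 0, 0, 0, -1, -1], [0, 2, -1, 0, 0, -1, 0], [0, -1, 2, 0, 0, 0, 0], [0, 0, 0, 2, -1, 0, 0], [0, 0, 0, -2, 2, 0, -1], [-1, -1, 0, 0, 0, 2, 0], [-1, 0, 0, 0, -1, 0, 2]].
The roots have two lengths (squared-length ratio 2:1); the short ones are alpha_{4}. The associated Dynkin diagram is a chain of 7 nodes with a double edge at one end; the terminal node there is the unique short simple root (B_7), so the type is B_7 (the algebra so(15)).

B_7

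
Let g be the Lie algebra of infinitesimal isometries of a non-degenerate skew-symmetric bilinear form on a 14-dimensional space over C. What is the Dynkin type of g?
This is sp(14), which has dimension 14(14+1)/2 = 105 and rank 14/2 = 7. In the classification of classical Lie algebras, the symplectic algebra sp(2n) has type C_n; here n = 7, so the Dynkin diagram is a chain of 7 nodes with a double edge at one end; the terminal node there is the unique long simple root (C_7). Hence the type is C_7.

C_7 (sp(14))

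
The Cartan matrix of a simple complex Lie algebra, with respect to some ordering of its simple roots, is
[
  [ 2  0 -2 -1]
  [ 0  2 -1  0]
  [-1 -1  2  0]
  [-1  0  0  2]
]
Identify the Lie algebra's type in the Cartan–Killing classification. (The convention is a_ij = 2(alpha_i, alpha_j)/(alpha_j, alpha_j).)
F4

The matrix has rank 4 with 2's on the diagonal. Reading the off-diagonal entries as Dynkin edges (a single edge where a_ij = a_ji = -1; a double or triple edge where a_ij * a_ji = 2 or 3), the diagram is a chain of 4 nodes with a double edge between the middle two (F_4). One simple-root ordering that puts it in standard form is (alpha_4, alpha_1, alpha_3, alpha_2). So the algebra is type F_4.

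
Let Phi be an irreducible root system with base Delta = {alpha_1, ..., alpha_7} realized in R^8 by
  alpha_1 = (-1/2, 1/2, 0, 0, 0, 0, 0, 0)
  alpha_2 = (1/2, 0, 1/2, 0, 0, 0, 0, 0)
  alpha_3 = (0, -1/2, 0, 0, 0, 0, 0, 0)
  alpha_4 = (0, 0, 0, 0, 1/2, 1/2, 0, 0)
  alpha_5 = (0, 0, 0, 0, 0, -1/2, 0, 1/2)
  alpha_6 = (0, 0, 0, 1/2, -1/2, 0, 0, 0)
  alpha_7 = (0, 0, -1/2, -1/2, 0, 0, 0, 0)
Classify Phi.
Compute the Cartan integers a_ij = 2(alpha_i, alpha_j)/(alpha_j, alpha_j); the resulting 7x7 Cartan matrix is
[[2, -1, -2, 0, 0, 0, 0], [-1, 2, 0, 0, 0, 0, -1], [-1, 0, 2, 0, 0, 0, 0], [0, 0, 0, 2, -1, -1, 0], [0, 0, 0, -1, 2, 0, 0], [0, 0, 0, -1, 0, 2, -1], [0, -1, 0, 0, 0, -1, 2]].
The roots have two lengths (squared-length ratio 2:1); the short ones are alpha_{3}. The associated Dynkin diagram is a chain of 7 nodes with a double edge at one end; the terminal node there is the unique short simple root (B_7), so the type is B_7 (the algebra so(15)).

B7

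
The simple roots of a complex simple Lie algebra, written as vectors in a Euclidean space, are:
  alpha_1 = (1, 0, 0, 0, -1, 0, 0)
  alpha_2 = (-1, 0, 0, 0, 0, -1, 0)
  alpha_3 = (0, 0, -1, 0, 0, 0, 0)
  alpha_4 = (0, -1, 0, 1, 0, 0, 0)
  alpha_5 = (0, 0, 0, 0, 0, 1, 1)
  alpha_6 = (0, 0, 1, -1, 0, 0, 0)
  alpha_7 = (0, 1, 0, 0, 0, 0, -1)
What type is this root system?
B_7

Compute the Cartan integers a_ij = 2(alpha_i, alpha_j)/(alpha_j, alpha_j); the resulting 7x7 Cartan matrix is
[[2, -1, 0, 0, 0, 0, 0], [-1, 2, 0, 0, -1, 0, 0], [0, 0, 2, 0, 0, -1, 0], [0, 0, 0, 2, 0, -1, -1], [0, -1, 0, 0, 2, 0, -1], [0, 0, -2, -1, 0, 2, 0], [0, 0, 0, -1, -1, 0, 2]].
The roots have two lengths (squared-length ratio 2:1); the short ones are alpha_{3}. The associated Dynkin diagram is a chain of 7 nodes with a double edge at one end; the terminal node there is the unique short simple root (B_7), so the type is B_7 (the algebra so(15)).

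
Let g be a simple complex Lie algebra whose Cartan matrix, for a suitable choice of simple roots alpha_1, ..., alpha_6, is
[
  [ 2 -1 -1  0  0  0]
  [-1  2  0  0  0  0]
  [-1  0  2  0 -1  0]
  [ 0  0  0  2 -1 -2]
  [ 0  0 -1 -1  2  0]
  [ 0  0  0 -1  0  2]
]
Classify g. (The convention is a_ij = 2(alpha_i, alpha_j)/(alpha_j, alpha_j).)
B6

The matrix has rank 6 with 2's on the diagonal. Reading the off-diagonal entries as Dynkin edges (a single edge where a_ij = a_ji = -1; a double or triple edge where a_ij * a_ji = 2 or 3), the diagram is a chain of 6 nodes with a double edge at one end; the terminal node there is the unique short simple root (B_6). One simple-root ordering that puts it in standard form is (alpha_2, alpha_1, alpha_3, alpha_5, alpha_4, alpha_6). So the algebra is type B_6, i.e. so(13).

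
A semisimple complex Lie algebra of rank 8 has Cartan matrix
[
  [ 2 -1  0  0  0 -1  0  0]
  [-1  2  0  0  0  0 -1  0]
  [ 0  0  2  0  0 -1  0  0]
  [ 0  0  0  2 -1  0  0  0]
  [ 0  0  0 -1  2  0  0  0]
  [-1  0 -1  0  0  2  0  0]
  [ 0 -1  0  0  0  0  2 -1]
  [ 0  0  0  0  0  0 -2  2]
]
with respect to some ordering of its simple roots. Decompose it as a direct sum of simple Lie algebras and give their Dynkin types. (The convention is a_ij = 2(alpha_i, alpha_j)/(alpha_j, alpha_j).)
The diagram associated to this matrix has two connected components: the simple roots {alpha_4, alpha_5} form a chain of 2 nodes with single edges (A_2), and {alpha_1, alpha_2, alpha_3, alpha_6, alpha_7, alpha_8} form a chain of 6 nodes with a double edge at one end; the terminal node there is the unique long simple root (C_6). A semisimple Lie algebra decomposes uniquely as the direct sum of simple ideals, one per connected component of its Dynkin diagram, so g ≅ A_2 ⊕ C_6 (dimension 8 + 78 = 86).

A_2 (sl(3)) + C_6 (sp(12))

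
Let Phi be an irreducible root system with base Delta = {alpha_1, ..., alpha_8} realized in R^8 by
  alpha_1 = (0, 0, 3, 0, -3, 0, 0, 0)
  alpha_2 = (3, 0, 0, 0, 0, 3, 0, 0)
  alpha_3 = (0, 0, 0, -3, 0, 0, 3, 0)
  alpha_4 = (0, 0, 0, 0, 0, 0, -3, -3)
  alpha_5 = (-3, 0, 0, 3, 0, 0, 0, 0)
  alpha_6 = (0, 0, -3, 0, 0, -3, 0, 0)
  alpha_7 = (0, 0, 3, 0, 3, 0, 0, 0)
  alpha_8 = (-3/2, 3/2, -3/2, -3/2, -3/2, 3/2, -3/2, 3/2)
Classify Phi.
E_8

Compute the Cartan integers a_ij = 2(alpha_i, alpha_j)/(alpha_j, alpha_j); the resulting 8x8 Cartan matrix is
[[2, 0, 0, 0, 0, -1, 0, 0], [0, 2, 0, 0, -1, -1, 0, 0], [0, 0, 2, -1, -1, 0, 0, 0], [0, 0, -1, 2, 0, 0, 0, 0], [0, -1, -1, 0, 2, 0, 0, 0], [-1, -1, 0, 0, 0, 2, -1, 0], [0, 0, 0, 0, 0, -1, 2, -1], [0, 0, 0, 0, 0, 0, -1, 2]].
All simple roots have the same length, so the diagram is simply laced. The associated Dynkin diagram is a chain of 7 nodes with one extra node attached to the third node from one end (E_8), so the type is E_8.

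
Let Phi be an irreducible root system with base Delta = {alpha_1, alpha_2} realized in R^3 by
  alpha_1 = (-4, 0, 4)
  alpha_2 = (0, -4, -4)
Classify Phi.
Compute the Cartan integers a_ij = 2(alpha_i, alpha_j)/(alpha_j, alpha_j); the resulting 2x2 Cartan matrix is
[[2, -1], [-1, 2]].
All simple roots have the same length, so the diagram is simply laced. The associated Dynkin diagram is a chain of 2 nodes with single edges (A_2), so the type is A_2 (the algebra sl(3)).

A_2 (sl(3))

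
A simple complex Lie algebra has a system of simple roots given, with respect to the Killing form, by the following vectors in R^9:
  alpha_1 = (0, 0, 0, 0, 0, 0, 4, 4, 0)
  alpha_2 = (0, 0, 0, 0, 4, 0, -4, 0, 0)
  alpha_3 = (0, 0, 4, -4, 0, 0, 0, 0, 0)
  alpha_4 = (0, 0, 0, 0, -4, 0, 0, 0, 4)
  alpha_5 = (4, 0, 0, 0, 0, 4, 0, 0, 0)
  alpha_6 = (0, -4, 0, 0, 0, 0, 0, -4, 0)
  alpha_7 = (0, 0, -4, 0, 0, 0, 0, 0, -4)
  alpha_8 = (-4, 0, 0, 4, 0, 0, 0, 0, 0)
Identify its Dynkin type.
Compute the Cartan integers a_ij = 2(alpha_i, alpha_j)/(alpha_j, alpha_j); the resulting 8x8 Cartan matrix is
[[2, -1, 0, 0, 0, -1, 0, 0], [-1, 2, 0, -1, 0, 0, 0, 0], [0, 0, 2, 0, 0, 0, -1, -1], [0, -1, 0, 2, 0, 0, -1, 0], [0, 0, 0, 0, 2, 0, 0, -1], [-1, 0, 0, 0, 0, 2, 0, 0], [0, 0, -1, -1, 0, 0, 2, 0], [0, 0, -1, 0, -1, 0, 0, 2]].
All simple roots have the same length, so the diagram is simply laced. The associated Dynkin diagram is a chain of 8 nodes with single edges (A_8), so the type is A_8 (the algebra sl(9)).

A8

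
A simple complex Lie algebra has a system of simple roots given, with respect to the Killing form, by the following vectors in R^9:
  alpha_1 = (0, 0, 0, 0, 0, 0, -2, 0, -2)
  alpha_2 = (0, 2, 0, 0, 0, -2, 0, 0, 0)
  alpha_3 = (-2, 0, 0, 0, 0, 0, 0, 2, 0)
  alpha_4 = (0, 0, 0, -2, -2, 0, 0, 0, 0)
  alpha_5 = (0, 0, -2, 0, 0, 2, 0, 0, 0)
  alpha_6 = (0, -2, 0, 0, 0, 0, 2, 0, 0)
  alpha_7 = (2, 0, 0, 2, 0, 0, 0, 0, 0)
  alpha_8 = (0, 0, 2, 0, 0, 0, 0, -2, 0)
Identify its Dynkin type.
A8

Compute the Cartan integers a_ij = 2(alpha_i, alpha_j)/(alpha_j, alpha_j); the resulting 8x8 Cartan matrix is
[[2, 0, 0, 0, 0, -1, 0, 0], [0, 2, 0, 0, -1, -1, 0, 0], [0, 0, 2, 0, 0, 0, -1, -1], [0, 0, 0, 2, 0, 0, -1, 0], [0, -1, 0, 0, 2, 0, 0, -1], [-1, -1, 0, 0, 0, 2, 0, 0], [0, 0, -1, -1, 0, 0, 2, 0], [0, 0, -1, 0, -1, 0, 0, 2]].
All simple roots have the same length, so the diagram is simply laced. The associated Dynkin diagram is a chain of 8 nodes with single edges (A_8), so the type is A_8 (the algebra sl(9)).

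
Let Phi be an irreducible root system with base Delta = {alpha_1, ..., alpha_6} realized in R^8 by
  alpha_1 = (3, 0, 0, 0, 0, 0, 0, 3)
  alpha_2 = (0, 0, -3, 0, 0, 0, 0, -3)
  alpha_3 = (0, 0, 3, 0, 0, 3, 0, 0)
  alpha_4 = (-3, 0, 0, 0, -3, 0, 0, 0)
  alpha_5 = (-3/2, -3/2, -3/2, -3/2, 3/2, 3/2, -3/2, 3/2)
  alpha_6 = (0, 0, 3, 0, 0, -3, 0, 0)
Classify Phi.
Compute the Cartan integers a_ij = 2(alpha_i, alpha_j)/(alpha_j, alpha_j); the resulting 6x6 Cartan matrix is
[[2, -1, 0, -1, 0, 0], [-1, 2, -1, 0, 0, -1], [0, -1, 2, 0, 0, 0], [-1, 0, 0, 2, 0, 0], [0, 0, 0, 0, 2, -1], [0, -1, 0, 0, -1, 2]].
All simple roots have the same length, so the diagram is simply laced. The associated Dynkin diagram is a chain of 5 nodes with one extra node attached to the third node from one end (E_6), so the type is E_6.

E_6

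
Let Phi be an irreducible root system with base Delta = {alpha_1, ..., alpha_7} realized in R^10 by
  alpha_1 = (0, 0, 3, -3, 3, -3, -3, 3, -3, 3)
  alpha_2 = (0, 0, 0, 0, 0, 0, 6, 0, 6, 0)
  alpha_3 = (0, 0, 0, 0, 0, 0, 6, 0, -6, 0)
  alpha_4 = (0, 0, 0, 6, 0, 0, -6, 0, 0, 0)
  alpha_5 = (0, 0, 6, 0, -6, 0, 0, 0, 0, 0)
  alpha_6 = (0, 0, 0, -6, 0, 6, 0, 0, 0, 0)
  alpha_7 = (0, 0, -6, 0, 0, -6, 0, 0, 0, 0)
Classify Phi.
Compute the Cartan integers a_ij = 2(alpha_i, alpha_j)/(alpha_j, alpha_j); the resulting 7x7 Cartan matrix is
[[2, -1, 0, 0, 0, 0, 0], [-1, 2, 0, -1, 0, 0, 0], [0, 0, 2, -1, 0, 0, 0], [0, -1, -1, 2, 0, -1, 0], [0, 0, 0, 0, 2, 0, -1], [0, 0, 0, -1, 0, 2, -1], [0, 0, 0, 0, -1, -1, 2]].
All simple roots have the same length, so the diagram is simply laced. The associated Dynkin diagram is a chain of 6 nodes with one extra node attached to the third node from one end (E_7), so the type is E_7.

type E_7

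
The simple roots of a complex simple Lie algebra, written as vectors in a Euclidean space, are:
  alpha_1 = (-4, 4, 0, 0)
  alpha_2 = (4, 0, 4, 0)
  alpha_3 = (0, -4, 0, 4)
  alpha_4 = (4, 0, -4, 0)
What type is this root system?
D_4 (so(8))

Compute the Cartan integers a_ij = 2(alpha_i, alpha_j)/(alpha_j, alpha_j); the resulting 4x4 Cartan matrix is
[[2, -1, -1, -1], [-1, 2, 0, 0], [-1, 0, 2, 0], [-1, 0, 0, 2]].
All simple roots have the same length, so the diagram is simply laced. The associated Dynkin diagram is a chain of 2 nodes with a fork of two nodes at one end (D_4), so the type is D_4 (the algebra so(8)).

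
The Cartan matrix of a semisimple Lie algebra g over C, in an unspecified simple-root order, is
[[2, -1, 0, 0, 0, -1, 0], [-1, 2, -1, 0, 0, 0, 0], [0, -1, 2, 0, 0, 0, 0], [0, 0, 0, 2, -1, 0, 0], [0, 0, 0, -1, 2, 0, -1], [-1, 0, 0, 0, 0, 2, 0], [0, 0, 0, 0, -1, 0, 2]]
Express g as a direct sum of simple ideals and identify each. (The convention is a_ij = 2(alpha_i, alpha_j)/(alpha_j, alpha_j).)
A3 ⊕ A4

The diagram associated to this matrix has two connected components: the simple roots {alpha_4, alpha_5, alpha_7} form a chain of 3 nodes with single edges (A_3), and {alpha_1, alpha_2, alpha_3, alpha_6} form a chain of 4 nodes with single edges (A_4). A semisimple Lie algebra decomposes uniquely as the direct sum of simple ideals, one per connected component of its Dynkin diagram, so g ≅ A_3 ⊕ A_4 (dimension 15 + 24 = 39).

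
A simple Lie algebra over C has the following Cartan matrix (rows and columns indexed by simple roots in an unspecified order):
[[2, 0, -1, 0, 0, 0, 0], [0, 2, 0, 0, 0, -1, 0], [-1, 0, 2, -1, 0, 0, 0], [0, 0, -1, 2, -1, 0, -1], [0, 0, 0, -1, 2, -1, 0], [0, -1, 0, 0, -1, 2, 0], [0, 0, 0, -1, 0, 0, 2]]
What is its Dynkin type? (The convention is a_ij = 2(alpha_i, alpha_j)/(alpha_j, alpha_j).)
E7

The matrix has rank 7 with 2's on the diagonal. Reading the off-diagonal entries as Dynkin edges (a single edge where a_ij = a_ji = -1; a double or triple edge where a_ij * a_ji = 2 or 3), the diagram is a chain of 6 nodes with one extra node attached to the third node from one end (E_7). One simple-root ordering that puts it in standard form is (alpha_1, alpha_7, alpha_3, alpha_4, alpha_5, alpha_6, alpha_2). So the algebra is type E_7.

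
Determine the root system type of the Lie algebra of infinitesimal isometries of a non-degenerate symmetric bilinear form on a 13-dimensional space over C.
B_6

This is so(13) with 13 odd, which has dimension 13(13-1)/2 = 78 and rank (13-1)/2 = 6. In the classification of classical Lie algebras, the orthogonal algebra so(2n+1) in an odd number of variables has type B_n; here n = 6, so the Dynkin diagram is a chain of 6 nodes with a double edge at one end; the terminal node there is the unique short simple root (B_6). Hence the type is B_6.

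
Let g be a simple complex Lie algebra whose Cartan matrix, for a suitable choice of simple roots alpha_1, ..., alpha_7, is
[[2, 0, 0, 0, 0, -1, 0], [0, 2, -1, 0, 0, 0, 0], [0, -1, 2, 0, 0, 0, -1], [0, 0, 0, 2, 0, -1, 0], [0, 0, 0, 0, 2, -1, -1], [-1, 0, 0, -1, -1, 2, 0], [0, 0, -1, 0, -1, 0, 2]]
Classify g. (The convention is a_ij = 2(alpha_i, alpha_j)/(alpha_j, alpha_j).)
type D_7

The matrix has rank 7 with 2's on the diagonal. Reading the off-diagonal entries as Dynkin edges (a single edge where a_ij = a_ji = -1; a double or triple edge where a_ij * a_ji = 2 or 3), the diagram is a chain of 5 nodes with a fork of two nodes at one end (D_7). One simple-root ordering that puts it in standard form is (alpha_2, alpha_3, alpha_7, alpha_5, alpha_6, alpha_1, alpha_4). So the algebra is type D_7, i.e. so(14).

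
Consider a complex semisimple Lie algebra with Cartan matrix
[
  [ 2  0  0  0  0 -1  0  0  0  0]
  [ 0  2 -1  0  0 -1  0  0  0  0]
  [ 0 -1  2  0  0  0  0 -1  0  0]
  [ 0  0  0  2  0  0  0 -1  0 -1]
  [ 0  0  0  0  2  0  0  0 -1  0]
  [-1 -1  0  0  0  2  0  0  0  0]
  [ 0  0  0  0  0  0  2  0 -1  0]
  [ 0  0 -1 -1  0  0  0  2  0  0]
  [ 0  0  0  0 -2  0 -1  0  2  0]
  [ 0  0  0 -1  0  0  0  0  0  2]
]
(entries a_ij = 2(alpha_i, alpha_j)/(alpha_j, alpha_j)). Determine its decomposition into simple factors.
The diagram associated to this matrix has two connected components: the simple roots {alpha_1, alpha_2, alpha_3, alpha_4, alpha_6, alpha_8, alpha_10} form a chain of 7 nodes with single edges (A_7), and {alpha_5, alpha_7, alpha_9} form a chain of 3 nodes with a double edge at one end; the terminal node there is the unique short simple root (B_3). A semisimple Lie algebra decomposes uniquely as the direct sum of simple ideals, one per connected component of its Dynkin diagram, so g ≅ A_7 ⊕ B_3 (dimension 63 + 21 = 84).

A_7 + B_3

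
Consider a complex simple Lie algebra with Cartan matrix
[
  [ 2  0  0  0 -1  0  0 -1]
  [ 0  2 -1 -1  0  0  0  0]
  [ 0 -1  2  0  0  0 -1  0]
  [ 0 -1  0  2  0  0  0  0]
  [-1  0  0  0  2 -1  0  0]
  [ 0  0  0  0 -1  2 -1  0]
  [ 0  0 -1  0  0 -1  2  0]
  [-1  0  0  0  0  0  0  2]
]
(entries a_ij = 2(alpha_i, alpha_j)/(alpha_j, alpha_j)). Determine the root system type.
A_8 (sl(9))

The matrix has rank 8 with 2's on the diagonal. Reading the off-diagonal entries as Dynkin edges (a single edge where a_ij = a_ji = -1; a double or triple edge where a_ij * a_ji = 2 or 3), the diagram is a chain of 8 nodes with single edges (A_8). One simple-root ordering that puts it in standard form is (alpha_4, alpha_2, alpha_3, alpha_7, alpha_6, alpha_5, alpha_1, alpha_8). So the algebra is type A_8, i.e. sl(9).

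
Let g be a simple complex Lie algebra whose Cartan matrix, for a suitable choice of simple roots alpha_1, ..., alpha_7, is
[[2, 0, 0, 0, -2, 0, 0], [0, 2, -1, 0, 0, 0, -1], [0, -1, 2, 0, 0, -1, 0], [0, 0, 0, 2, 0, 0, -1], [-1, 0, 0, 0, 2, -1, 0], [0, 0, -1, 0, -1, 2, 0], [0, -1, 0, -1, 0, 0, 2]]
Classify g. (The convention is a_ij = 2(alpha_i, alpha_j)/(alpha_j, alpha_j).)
The matrix has rank 7 with 2's on the diagonal. Reading the off-diagonal entries as Dynkin edges (a single edge where a_ij = a_ji = -1; a double or triple edge where a_ij * a_ji = 2 or 3), the diagram is a chain of 7 nodes with a double edge at one end; the terminal node there is the unique long simple root (C_7). One simple-root ordering that puts it in standard form is (alpha_4, alpha_7, alpha_2, alpha_3, alpha_6, alpha_5, alpha_1). So the algebra is type C_7, i.e. sp(14).

C_7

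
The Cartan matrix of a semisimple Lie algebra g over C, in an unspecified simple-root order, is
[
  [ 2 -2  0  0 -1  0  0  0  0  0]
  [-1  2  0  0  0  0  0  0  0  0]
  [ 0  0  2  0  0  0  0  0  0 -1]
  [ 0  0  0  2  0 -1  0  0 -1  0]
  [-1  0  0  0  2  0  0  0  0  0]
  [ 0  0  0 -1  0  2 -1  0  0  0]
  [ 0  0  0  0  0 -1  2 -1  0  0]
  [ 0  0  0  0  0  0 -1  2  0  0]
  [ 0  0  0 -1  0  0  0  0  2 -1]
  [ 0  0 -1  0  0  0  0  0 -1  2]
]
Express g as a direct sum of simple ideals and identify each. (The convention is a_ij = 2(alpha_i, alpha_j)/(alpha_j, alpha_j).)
type A_7 + type B_3

The diagram associated to this matrix has two connected components: the simple roots {alpha_3, alpha_4, alpha_6, alpha_7, alpha_8, alpha_9, alpha_10} form a chain of 7 nodes with single edges (A_7), and {alpha_1, alpha_2, alpha_5} form a chain of 3 nodes with a double edge at one end; the terminal node there is the unique short simple root (B_3). A semisimple Lie algebra decomposes uniquely as the direct sum of simple ideals, one per connected component of its Dynkin diagram, so g ≅ A_7 ⊕ B_3 (dimension 63 + 21 = 84).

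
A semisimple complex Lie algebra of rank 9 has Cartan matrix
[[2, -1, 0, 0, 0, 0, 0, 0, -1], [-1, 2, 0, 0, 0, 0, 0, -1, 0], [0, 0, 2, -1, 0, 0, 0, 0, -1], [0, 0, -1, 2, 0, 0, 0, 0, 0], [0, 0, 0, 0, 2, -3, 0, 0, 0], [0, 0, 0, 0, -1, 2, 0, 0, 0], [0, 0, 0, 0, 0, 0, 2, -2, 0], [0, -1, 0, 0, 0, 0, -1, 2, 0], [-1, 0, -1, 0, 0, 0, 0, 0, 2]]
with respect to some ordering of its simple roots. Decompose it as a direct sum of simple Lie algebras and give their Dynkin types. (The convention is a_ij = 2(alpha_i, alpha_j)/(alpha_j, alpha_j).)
C_7 (sp(14)) ⊕ G_2

The diagram associated to this matrix has two connected components: the simple roots {alpha_1, alpha_2, alpha_3, alpha_4, alpha_7, alpha_8, alpha_9} form a chain of 7 nodes with a double edge at one end; the terminal node there is the unique long simple root (C_7), and {alpha_5, alpha_6} form two nodes joined by a triple edge (G_2). A semisimple Lie algebra decomposes uniquely as the direct sum of simple ideals, one per connected component of its Dynkin diagram, so g ≅ C_7 ⊕ G_2 (dimension 105 + 14 = 119).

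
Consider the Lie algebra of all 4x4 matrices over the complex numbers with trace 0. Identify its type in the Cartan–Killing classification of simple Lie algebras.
A3

This is sl(4), which has dimension 4^2 - 1 = 15 and rank 4 - 1 = 3 (a Cartan subalgebra is the diagonal traceless matrices). In the classification of classical Lie algebras, the special linear algebra sl(n+1) has type A_n; here n = 3, so the Dynkin diagram is a chain of 3 nodes with single edges (A_3). Hence the type is A_3.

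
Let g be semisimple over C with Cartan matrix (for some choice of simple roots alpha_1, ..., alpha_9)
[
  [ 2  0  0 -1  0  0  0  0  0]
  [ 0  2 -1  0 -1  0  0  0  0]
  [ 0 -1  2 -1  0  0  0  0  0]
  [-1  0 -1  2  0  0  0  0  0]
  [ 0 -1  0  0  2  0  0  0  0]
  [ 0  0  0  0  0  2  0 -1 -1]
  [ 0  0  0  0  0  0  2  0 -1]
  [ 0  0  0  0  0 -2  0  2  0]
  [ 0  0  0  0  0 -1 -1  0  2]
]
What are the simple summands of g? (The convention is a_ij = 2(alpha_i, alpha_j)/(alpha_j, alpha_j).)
A5 ⊕ C4

The diagram associated to this matrix has two connected components: the simple roots {alpha_1, alpha_2, alpha_3, alpha_4, alpha_5} form a chain of 5 nodes with single edges (A_5), and {alpha_6, alpha_7, alpha_8, alpha_9} form a chain of 4 nodes with a double edge at one end; the terminal node there is the unique long simple root (C_4). A semisimple Lie algebra decomposes uniquely as the direct sum of simple ideals, one per connected component of its Dynkin diagram, so g ≅ A_5 ⊕ C_4 (dimension 35 + 36 = 71).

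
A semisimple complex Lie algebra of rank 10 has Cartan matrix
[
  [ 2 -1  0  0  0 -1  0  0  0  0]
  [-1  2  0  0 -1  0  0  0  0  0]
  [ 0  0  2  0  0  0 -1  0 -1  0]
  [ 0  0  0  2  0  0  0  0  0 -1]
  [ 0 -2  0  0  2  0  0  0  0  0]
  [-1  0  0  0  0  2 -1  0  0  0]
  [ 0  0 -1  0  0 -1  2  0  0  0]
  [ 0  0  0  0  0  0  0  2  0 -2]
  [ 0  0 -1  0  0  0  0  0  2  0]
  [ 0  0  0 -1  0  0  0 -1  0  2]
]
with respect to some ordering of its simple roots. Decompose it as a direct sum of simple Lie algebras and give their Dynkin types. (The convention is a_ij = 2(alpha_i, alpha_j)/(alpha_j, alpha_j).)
The diagram associated to this matrix has two connected components: the simple roots {alpha_4, alpha_8, alpha_10} form a chain of 3 nodes with a double edge at one end; the terminal node there is the unique long simple root (C_3), and {alpha_1, alpha_2, alpha_3, alpha_5, alpha_6, alpha_7, alpha_9} form a chain of 7 nodes with a double edge at one end; the terminal node there is the unique long simple root (C_7). A semisimple Lie algebra decomposes uniquely as the direct sum of simple ideals, one per connected component of its Dynkin diagram, so g ≅ C_3 ⊕ C_7 (dimension 21 + 105 = 126).

C3 ⊕ C7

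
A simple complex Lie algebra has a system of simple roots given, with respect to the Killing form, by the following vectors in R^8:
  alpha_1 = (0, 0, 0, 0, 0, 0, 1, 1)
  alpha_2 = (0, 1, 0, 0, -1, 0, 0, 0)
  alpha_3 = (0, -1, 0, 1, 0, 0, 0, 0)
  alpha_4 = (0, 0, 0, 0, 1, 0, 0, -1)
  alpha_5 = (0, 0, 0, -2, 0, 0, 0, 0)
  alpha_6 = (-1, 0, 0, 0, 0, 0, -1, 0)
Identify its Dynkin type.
Compute the Cartan integers a_ij = 2(alpha_i, alpha_j)/(alpha_j, alpha_j); the resulting 6x6 Cartan matrix is
[[2, 0, 0, -1, 0, -1], [0, 2, -1, -1, 0, 0], [0, -1, 2, 0, -1, 0], [-1, -1, 0, 2, 0, 0], [0, 0, -2, 0, 2, 0], [-1, 0, 0, 0, 0, 2]].
The roots have two lengths (squared-length ratio 2:1); the short ones are alpha_{1,2,3,4,6}. The associated Dynkin diagram is a chain of 6 nodes with a double edge at one end; the terminal node there is the unique long simple root (C_6), so the type is C_6 (the algebra sp(12)).

C_6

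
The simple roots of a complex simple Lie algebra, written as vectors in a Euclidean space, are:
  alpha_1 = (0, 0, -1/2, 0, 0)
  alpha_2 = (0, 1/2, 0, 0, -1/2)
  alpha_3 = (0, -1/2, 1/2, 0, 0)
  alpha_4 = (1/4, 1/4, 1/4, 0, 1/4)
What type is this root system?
Compute the Cartan integers a_ij = 2(alpha_i, alpha_j)/(alpha_j, alpha_j); the resulting 4x4 Cartan matrix is
[[2, 0, -1, -1], [0, 2, -1, 0], [-2, -1, 2, 0], [-1, 0, 0, 2]].
The roots have two lengths (squared-length ratio 2:1); the short ones are alpha_{1,4}. The associated Dynkin diagram is a chain of 4 nodes with a double edge between the middle two (F_4), so the type is F_4.

F_4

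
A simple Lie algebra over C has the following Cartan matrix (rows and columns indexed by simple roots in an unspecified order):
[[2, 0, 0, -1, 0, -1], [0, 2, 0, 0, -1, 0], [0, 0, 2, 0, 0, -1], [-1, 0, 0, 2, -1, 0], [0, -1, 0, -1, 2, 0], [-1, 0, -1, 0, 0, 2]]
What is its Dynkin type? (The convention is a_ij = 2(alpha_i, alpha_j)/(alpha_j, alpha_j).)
The matrix has rank 6 with 2's on the diagonal. Reading the off-diagonal entries as Dynkin edges (a single edge where a_ij = a_ji = -1; a double or triple edge where a_ij * a_ji = 2 or 3), the diagram is a chain of 6 nodes with single edges (A_6). One simple-root ordering that puts it in standard form is (alpha_3, alpha_6, alpha_1, alpha_4, alpha_5, alpha_2). So the algebra is type A_6, i.e. sl(7).

A6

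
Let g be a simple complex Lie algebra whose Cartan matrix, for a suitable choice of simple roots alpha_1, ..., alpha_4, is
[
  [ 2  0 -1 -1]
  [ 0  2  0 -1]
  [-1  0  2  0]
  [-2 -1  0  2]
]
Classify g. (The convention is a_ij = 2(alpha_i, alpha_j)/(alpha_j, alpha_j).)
The matrix has rank 4 with 2's on the diagonal. Reading the off-diagonal entries as Dynkin edges (a single edge where a_ij = a_ji = -1; a double or triple edge where a_ij * a_ji = 2 or 3), the diagram is a chain of 4 nodes with a double edge between the middle two (F_4). One simple-root ordering that puts it in standard form is (alpha_2, alpha_4, alpha_1, alpha_3). So the algebra is type F_4.

F4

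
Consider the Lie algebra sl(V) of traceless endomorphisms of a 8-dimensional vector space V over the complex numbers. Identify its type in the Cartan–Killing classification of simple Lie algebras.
A_7 (sl(8))

This is sl(8), which has dimension 8^2 - 1 = 63 and rank 8 - 1 = 7 (a Cartan subalgebra is the diagonal traceless matrices). In the classification of classical Lie algebras, the special linear algebra sl(n+1) has type A_n; here n = 7, so the Dynkin diagram is a chain of 7 nodes with single edges (A_7). Hence the type is A_7.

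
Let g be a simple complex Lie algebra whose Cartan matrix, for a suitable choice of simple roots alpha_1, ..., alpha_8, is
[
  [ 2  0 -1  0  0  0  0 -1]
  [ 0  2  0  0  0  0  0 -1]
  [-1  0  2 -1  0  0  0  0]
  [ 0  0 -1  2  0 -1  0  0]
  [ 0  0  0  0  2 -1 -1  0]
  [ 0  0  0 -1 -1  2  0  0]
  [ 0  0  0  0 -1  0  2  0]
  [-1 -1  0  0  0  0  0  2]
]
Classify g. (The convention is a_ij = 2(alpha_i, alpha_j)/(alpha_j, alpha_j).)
The matrix has rank 8 with 2's on the diagonal. Reading the off-diagonal entries as Dynkin edges (a single edge where a_ij = a_ji = -1; a double or triple edge where a_ij * a_ji = 2 or 3), the diagram is a chain of 8 nodes with single edges (A_8). One simple-root ordering that puts it in standard form is (alpha_2, alpha_8, alpha_1, alpha_3, alpha_4, alpha_6, alpha_5, alpha_7). So the algebra is type A_8, i.e. sl(9).

A_8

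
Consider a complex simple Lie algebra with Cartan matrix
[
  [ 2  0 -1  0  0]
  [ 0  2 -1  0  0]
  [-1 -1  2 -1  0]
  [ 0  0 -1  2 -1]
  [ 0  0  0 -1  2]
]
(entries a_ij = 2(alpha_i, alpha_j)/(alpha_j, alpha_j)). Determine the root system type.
The matrix has rank 5 with 2's on the diagonal. Reading the off-diagonal entries as Dynkin edges (a single edge where a_ij = a_ji = -1; a double or triple edge where a_ij * a_ji = 2 or 3), the diagram is a chain of 3 nodes with a fork of two nodes at one end (D_5). One simple-root ordering that puts it in standard form is (alpha_5, alpha_4, alpha_3, alpha_2, alpha_1). So the algebra is type D_5, i.e. so(10).

D_5 (so(10))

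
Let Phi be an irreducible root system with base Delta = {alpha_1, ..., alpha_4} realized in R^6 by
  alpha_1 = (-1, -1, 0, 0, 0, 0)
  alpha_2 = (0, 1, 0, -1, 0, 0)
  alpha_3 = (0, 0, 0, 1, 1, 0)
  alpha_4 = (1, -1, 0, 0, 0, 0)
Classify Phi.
D_4 (so(8))

Compute the Cartan integers a_ij = 2(alpha_i, alpha_j)/(alpha_j, alpha_j); the resulting 4x4 Cartan matrix is
[[2, -1, 0, 0], [-1, 2, -1, -1], [0, -1, 2, 0], [0, -1, 0, 2]].
All simple roots have the same length, so the diagram is simply laced. The associated Dynkin diagram is a chain of 2 nodes with a fork of two nodes at one end (D_4), so the type is D_4 (the algebra so(8)).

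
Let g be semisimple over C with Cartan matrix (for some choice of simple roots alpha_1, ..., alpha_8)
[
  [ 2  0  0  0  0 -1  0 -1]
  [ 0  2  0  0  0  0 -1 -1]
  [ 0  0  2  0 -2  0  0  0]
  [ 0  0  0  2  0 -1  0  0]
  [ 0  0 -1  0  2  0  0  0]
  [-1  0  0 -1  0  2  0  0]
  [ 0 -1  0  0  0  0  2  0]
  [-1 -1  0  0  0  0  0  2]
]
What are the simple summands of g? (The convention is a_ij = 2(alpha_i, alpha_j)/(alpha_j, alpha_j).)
The diagram associated to this matrix has two connected components: the simple roots {alpha_1, alpha_2, alpha_4, alpha_6, alpha_7, alpha_8} form a chain of 6 nodes with single edges (A_6), and {alpha_3, alpha_5} form a chain of 2 nodes with a double edge at one end; the terminal node there is the unique short simple root (B_2). A semisimple Lie algebra decomposes uniquely as the direct sum of simple ideals, one per connected component of its Dynkin diagram, so g ≅ A_6 ⊕ B_2 (dimension 48 + 10 = 58).

A_6 ⊕ B_2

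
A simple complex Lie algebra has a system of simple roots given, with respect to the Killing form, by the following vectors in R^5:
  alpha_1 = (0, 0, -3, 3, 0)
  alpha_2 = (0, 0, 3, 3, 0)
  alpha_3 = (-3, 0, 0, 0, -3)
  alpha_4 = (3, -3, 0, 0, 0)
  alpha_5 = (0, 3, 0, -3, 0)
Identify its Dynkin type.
D_5

Compute the Cartan integers a_ij = 2(alpha_i, alpha_j)/(alpha_j, alpha_j); the resulting 5x5 Cartan matrix is
[[2, 0, 0, 0, -1], [0, 2, 0, 0, -1], [0, 0, 2, -1, 0], [0, 0, -1, 2, -1], [-1, -1, 0, -1, 2]].
All simple roots have the same length, so the diagram is simply laced. The associated Dynkin diagram is a chain of 3 nodes with a fork of two nodes at one end (D_5), so the type is D_5 (the algebra so(10)).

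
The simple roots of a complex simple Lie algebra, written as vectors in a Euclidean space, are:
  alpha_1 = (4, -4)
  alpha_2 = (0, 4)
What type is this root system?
B2

Compute the Cartan integers a_ij = 2(alpha_i, alpha_j)/(alpha_j, alpha_j); the resulting 2x2 Cartan matrix is
[[2, -2], [-1, 2]].
The roots have two lengths (squared-length ratio 2:1); the short ones are alpha_{2}. The associated Dynkin diagram is a chain of 2 nodes with a double edge at one end; the terminal node there is the unique short simple root (B_2), so the type is B_2 (the algebra so(5)).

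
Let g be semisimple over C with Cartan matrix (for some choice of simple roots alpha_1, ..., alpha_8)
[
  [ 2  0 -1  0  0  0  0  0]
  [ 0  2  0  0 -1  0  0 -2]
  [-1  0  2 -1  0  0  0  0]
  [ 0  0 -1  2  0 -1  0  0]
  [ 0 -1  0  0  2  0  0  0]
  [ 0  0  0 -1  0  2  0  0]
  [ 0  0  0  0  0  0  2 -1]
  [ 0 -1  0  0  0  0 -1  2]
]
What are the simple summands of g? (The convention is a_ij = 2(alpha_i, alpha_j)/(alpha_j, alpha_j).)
A_4 (sl(5)) ⊕ F_4

The diagram associated to this matrix has two connected components: the simple roots {alpha_1, alpha_3, alpha_4, alpha_6} form a chain of 4 nodes with single edges (A_4), and {alpha_2, alpha_5, alpha_7, alpha_8} form a chain of 4 nodes with a double edge between the middle two (F_4). A semisimple Lie algebra decomposes uniquely as the direct sum of simple ideals, one per connected component of its Dynkin diagram, so g ≅ A_4 ⊕ F_4 (dimension 24 + 52 = 76).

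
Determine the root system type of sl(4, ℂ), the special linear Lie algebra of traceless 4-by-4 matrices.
This is sl(4), which has dimension 4^2 - 1 = 15 and rank 4 - 1 = 3 (a Cartan subalgebra is the diagonal traceless matrices). In the classification of classical Lie algebras, the special linear algebra sl(n+1) has type A_n; here n = 3, so the Dynkin diagram is a chain of 3 nodes with single edges (A_3). Hence the type is A_3.

A_3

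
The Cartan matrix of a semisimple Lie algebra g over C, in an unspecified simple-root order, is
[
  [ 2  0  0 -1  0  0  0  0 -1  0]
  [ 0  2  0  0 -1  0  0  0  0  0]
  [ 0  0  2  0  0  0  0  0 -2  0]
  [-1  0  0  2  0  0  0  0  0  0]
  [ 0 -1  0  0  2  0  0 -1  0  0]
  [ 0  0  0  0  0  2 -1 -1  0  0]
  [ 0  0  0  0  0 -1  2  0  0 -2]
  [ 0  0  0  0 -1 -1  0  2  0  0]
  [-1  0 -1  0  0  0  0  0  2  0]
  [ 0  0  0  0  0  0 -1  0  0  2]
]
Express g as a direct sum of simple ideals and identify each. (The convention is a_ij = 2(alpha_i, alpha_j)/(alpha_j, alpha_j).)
type B_6 + type C_4

The diagram associated to this matrix has two connected components: the simple roots {alpha_2, alpha_5, alpha_6, alpha_7, alpha_8, alpha_10} form a chain of 6 nodes with a double edge at one end; the terminal node there is the unique short simple root (B_6), and {alpha_1, alpha_3, alpha_4, alpha_9} form a chain of 4 nodes with a double edge at one end; the terminal node there is the unique long simple root (C_4). A semisimple Lie algebra decomposes uniquely as the direct sum of simple ideals, one per connected component of its Dynkin diagram, so g ≅ B_6 ⊕ C_4 (dimension 78 + 36 = 114).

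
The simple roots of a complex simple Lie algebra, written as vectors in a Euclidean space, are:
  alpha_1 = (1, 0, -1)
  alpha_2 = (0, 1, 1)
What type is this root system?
A_2

Compute the Cartan integers a_ij = 2(alpha_i, alpha_j)/(alpha_j, alpha_j); the resulting 2x2 Cartan matrix is
[[2, -1], [-1, 2]].
All simple roots have the same length, so the diagram is simply laced. The associated Dynkin diagram is a chain of 2 nodes with single edges (A_2), so the type is A_2 (the algebra sl(3)).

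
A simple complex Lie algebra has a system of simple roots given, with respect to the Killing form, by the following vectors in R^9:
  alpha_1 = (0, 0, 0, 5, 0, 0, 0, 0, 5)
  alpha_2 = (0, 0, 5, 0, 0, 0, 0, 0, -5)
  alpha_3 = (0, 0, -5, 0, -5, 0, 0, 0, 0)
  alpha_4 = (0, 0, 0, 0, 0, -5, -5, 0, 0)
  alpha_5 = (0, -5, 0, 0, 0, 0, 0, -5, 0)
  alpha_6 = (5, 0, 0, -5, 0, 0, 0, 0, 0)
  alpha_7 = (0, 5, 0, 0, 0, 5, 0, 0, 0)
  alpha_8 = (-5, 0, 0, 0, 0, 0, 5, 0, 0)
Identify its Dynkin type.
Compute the Cartan integers a_ij = 2(alpha_i, alpha_j)/(alpha_j, alpha_j); the resulting 8x8 Cartan matrix is
[[2, -1, 0, 0, 0, -1, 0, 0], [-1, 2, -1, 0, 0, 0, 0, 0], [0, -1, 2, 0, 0, 0, 0, 0], [0, 0, 0, 2, 0, 0, -1, -1], [0, 0, 0, 0, 2, 0, -1, 0], [-1, 0, 0, 0, 0, 2, 0, -1], [0, 0, 0, -1, -1, 0, 2, 0], [0, 0, 0, -1, 0, -1, 0, 2]].
All simple roots have the same length, so the diagram is simply laced. The associated Dynkin diagram is a chain of 8 nodes with single edges (A_8), so the type is A_8 (the algebra sl(9)).

type A_8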